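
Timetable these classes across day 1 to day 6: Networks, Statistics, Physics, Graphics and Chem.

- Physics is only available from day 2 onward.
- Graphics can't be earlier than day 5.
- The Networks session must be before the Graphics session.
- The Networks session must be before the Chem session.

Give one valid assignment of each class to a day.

Statistics -> day 1, Physics -> day 2, Graphics -> day 5, Networks -> day 1, Chem -> day 2

Checking: Networks(day 1) before Graphics(day 5); Networks(day 1) before Chem(day 2); Graphics=day 5 in [day 5,day 6]; Physics=day 2 in [day 2,day 6].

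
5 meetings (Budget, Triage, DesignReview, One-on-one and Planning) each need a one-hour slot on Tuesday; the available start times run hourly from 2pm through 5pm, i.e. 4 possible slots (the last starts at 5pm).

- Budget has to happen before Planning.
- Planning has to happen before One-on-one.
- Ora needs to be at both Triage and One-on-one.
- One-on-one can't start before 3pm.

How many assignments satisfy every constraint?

48

Splitting on Budget: it can be 2pm (36), 3pm (12). Listing each branch's schedules as (Triage, DesignReview, One-on-one, Planning):
Budget=2pm: (2pm,2pm,4pm,3pm) (2pm,2pm,5pm,3pm) (2pm,2pm,5pm,4pm) (2pm,3pm,4pm,3pm) (2pm,3pm,5pm,3pm) (2pm,3pm,5pm,4pm) (2pm,4pm,4pm,3pm) (2pm,4pm,5pm,3pm) (2pm,4pm,5pm,4pm) (2pm,5pm,4pm,3pm) (2pm,5pm,5pm,3pm) (2pm,5pm,5pm,4pm) (3pm,2pm,4pm,3pm) (3pm,2pm,5pm,3pm) (3pm,2pm,5pm,4pm) (3pm,3pm,4pm,3pm) (3pm,3pm,5pm,3pm) (3pm,3pm,5pm,4pm) (3pm,4pm,4pm,3pm) (3pm,4pm,5pm,3pm) (3pm,4pm,5pm,4pm) (3pm,5pm,4pm,3pm) (3pm,5pm,5pm,3pm) (3pm,5pm,5pm,4pm) (4pm,2pm,5pm,3pm) (4pm,2pm,5pm,4pm) (4pm,3pm,5pm,3pm) (4pm,3pm,5pm,4pm) (4pm,4pm,5pm,3pm) (4pm,4pm,5pm,4pm) (4pm,5pm,5pm,3pm) (4pm,5pm,5pm,4pm) (5pm,2pm,4pm,3pm) (5pm,3pm,4pm,3pm) (5pm,4pm,4pm,3pm) (5pm,5pm,4pm,3pm) — 36.
Budget=3pm: (2pm,2pm,5pm,4pm) (2pm,3pm,5pm,4pm) (2pm,4pm,5pm,4pm) (2pm,5pm,5pm,4pm) (3pm,2pm,5pm,4pm) (3pm,3pm,5pm,4pm) (3pm,4pm,5pm,4pm) (3pm,5pm,5pm,4pm) (4pm,2pm,5pm,4pm) (4pm,3pm,5pm,4pm) (4pm,4pm,5pm,4pm) (4pm,5pm,5pm,4pm) — 12.
Summing: 36 + 12 = 48.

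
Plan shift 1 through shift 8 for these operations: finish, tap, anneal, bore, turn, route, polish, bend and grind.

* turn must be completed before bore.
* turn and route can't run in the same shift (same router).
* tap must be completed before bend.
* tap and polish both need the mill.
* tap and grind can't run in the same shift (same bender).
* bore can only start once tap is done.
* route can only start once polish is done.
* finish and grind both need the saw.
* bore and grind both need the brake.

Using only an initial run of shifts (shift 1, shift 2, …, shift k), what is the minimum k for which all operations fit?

3 shifts

The precedence chain requires at least 2 distinct shifts.
Could 2 shifts be enough, i.e. nothing placed later than shift 2? No: bore must come after tap (at shift 1 or later) → {shift 2}; tap must come before bore (at shift 2 or earlier) → {shift 1}; route must come after polish (at shift 1 or later) → {shift 2}; polish must come before route (at shift 2 or earlier) → {shift 1}; polish can't share with tap (shift 1) → nothing is left.
So 2 shifts is not enough.
3 works (last occupied shift: shift 3): for example polish=shift 2, tap=shift 1, grind=shift 3, finish=shift 1, bend=shift 2, route=shift 3, turn=shift 1, bore=shift 2, anneal=shift 1.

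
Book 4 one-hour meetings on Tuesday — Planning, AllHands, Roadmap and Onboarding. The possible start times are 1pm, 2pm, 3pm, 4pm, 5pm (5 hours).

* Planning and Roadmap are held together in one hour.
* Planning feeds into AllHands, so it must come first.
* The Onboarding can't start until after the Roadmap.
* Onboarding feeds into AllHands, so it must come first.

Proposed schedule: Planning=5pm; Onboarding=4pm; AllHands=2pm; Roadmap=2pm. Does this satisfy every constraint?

Planning and Roadmap are held together in one hour — violated.
Planning feeds into AllHands, so it must come first — violated.
The Onboarding can't start until after the Roadmap — holds.
Onboarding feeds into AllHands, so it must come first — violated.

Invalid. Planning feeds into AllHands, so it must come first.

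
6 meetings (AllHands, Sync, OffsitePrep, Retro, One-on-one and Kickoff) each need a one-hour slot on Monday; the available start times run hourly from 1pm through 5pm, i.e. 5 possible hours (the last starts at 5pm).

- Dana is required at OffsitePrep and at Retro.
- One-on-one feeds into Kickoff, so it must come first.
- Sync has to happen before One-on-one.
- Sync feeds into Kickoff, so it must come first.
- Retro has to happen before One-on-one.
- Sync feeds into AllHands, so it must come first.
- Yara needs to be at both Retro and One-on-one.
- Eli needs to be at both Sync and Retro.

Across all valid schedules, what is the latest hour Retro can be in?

3pm

Downstream work caps Retro at 3pm.
Retro at 3pm is achievable: Sync=1pm; Retro=3pm; Kickoff=5pm; One-on-one=4pm; AllHands=2pm; OffsitePrep=1pm.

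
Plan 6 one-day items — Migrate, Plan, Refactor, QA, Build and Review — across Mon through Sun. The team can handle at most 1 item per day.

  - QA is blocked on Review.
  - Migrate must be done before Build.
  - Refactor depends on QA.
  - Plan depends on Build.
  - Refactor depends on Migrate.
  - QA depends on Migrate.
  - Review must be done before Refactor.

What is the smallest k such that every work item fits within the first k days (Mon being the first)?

The precedence chain requires at least 3 distinct days.
With at most 1 per day and 6 work items, at least 6 days are needed.
6 works (last occupied day: Sat): for example Review in Tue, Plan in Sat, Refactor in Thu, QA in Wed, Migrate in Mon, Build in Fri.

6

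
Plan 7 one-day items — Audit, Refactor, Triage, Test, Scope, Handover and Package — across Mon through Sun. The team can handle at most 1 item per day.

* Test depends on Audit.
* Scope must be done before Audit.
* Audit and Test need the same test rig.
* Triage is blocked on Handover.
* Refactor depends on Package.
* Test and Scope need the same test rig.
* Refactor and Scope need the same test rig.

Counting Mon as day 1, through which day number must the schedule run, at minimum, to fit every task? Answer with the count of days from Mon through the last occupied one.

7

The precedence chain requires at least 3 distinct days.
With at most 1 per day and 7 tasks, at least 7 days are needed.
7 works (last occupied day: Sun): for example Audit=Tue; Package=Wed; Test=Sun; Triage=Sat; Handover=Fri; Scope=Mon; Refactor=Thu.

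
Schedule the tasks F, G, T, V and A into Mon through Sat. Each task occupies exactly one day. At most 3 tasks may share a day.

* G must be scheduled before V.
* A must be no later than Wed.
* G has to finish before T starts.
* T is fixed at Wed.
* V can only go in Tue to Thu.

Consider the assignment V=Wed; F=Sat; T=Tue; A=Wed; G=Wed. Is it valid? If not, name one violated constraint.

At most 3 tasks may share a day — holds.
G must be scheduled before V — violated.
A must be no later than Wed — holds.
V can only go in Tue to Thu — holds.
T is fixed at Wed — violated.
G has to finish before T starts — violated.

No — it violates: G has to finish before T starts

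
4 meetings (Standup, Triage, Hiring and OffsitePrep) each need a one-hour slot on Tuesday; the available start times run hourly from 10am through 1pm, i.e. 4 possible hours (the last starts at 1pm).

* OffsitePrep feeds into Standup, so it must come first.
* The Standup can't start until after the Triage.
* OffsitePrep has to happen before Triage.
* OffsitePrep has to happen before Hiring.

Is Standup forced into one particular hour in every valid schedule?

No

Standup can be 12pm (e.g. Triage=11am, Hiring=11am, OffsitePrep=10am, Standup=12pm) or 1pm (e.g. Triage in 11am; Hiring in 11am; OffsitePrep in 10am; Standup in 1pm).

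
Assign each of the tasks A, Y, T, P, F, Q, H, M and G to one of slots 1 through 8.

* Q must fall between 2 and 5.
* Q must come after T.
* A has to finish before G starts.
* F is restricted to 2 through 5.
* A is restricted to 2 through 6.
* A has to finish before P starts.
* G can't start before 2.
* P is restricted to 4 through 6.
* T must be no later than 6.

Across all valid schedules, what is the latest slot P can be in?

P is available from 4; P's own window allows nothing later than 6.
P at 6 is achievable: P=6; Y=1; T=1; M=1; H=1; A=2; G=3; F=2; Q=2.

6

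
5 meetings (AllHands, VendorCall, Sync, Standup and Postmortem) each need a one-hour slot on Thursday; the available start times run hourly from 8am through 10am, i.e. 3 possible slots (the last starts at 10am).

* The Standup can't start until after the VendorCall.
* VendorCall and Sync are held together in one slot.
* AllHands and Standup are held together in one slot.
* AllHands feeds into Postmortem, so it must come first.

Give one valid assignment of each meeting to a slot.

Postmortem in 10am, VendorCall in 8am, AllHands in 9am, Sync in 8am, Standup in 9am

Checking: AllHands(9am) before Postmortem(10am); VendorCall(8am) before Standup(9am); AllHands = Standup = 9am; VendorCall = Sync = 8am.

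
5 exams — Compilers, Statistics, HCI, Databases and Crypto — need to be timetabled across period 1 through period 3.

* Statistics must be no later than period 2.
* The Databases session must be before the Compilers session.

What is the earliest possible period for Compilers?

Precedence pushes Compilers to at least period 2.
Compilers at period 2 is achievable: Databases -> period 1; Compilers -> period 2; Crypto -> period 1; Statistics -> period 1; HCI -> period 1.

period 2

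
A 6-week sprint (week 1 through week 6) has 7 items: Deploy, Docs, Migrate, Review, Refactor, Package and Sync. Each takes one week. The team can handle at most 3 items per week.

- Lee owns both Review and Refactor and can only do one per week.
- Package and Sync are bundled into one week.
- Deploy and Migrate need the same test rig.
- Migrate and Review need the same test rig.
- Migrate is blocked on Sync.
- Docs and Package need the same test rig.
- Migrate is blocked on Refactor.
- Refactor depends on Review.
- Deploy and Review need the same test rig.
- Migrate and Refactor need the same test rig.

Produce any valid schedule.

Review in week 1, Package in week 1, Deploy in week 2, Refactor in week 2, Migrate in week 3, Docs in week 2, Sync in week 1

Checking: Refactor(week 2) before Migrate(week 3); Review(week 1) before Refactor(week 2); Sync(week 1) before Migrate(week 3); Migrate(week 3) != Review(week 1); Deploy(week 2) != Review(week 1); Migrate(week 3) != Refactor(week 2); Review(week 1) != Refactor(week 2); Deploy(week 2) != Migrate(week 3); Docs(week 2) != Package(week 1); Package = Sync = week 1; max 3 per week (cap 3).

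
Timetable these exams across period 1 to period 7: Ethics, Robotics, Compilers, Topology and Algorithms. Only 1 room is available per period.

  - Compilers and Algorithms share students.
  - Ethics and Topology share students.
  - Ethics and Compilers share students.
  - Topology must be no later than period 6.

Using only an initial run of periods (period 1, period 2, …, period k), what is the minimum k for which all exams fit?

With at most 1 per period and 5 exams, at least 5 periods are needed.
5 works (last occupied period: period 5): for example Ethics=period 1, Algorithms=period 5, Compilers=period 3, Robotics=period 2, Topology=period 4.

5 periods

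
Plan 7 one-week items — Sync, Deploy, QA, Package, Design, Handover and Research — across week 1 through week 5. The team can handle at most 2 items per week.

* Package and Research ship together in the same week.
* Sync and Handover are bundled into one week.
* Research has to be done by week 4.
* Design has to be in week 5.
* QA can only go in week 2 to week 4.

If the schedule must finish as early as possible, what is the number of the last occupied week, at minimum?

5

With at most 2 per week and 7 tasks, at least 4 weeks are needed.
Design can't be placed before week 5, so the schedule must run through at least week 5.
5 works (last occupied week: week 5): for example QA in week 2, Research in week 1, Deploy in week 2, Package in week 1, Sync in week 3, Design in week 5, Handover in week 3.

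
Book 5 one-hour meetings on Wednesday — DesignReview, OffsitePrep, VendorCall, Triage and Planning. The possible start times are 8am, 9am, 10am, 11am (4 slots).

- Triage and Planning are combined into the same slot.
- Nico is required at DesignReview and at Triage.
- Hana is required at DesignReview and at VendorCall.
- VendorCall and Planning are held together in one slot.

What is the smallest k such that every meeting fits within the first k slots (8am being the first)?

Could 1 slot be enough, i.e. nothing placed later than 8am? No: Triage can't share with DesignReview (8am) → nothing is left.
So 1 slot is not enough.
2 works (last occupied slot: 9am): for example VendorCall=9am; Planning=9am; DesignReview=8am; OffsitePrep=8am; Triage=9am.

2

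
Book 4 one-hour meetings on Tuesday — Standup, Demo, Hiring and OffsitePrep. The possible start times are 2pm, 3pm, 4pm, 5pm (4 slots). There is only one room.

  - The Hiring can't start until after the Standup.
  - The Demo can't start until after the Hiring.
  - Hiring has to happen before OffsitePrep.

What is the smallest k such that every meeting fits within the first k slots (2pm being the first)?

4

The precedence chain requires at least 3 distinct slots.
With at most 1 per slot and 4 meetings, at least 4 slots are needed.
4 works (last occupied slot: 5pm): for example Standup in 2pm; OffsitePrep in 5pm; Demo in 4pm; Hiring in 3pm.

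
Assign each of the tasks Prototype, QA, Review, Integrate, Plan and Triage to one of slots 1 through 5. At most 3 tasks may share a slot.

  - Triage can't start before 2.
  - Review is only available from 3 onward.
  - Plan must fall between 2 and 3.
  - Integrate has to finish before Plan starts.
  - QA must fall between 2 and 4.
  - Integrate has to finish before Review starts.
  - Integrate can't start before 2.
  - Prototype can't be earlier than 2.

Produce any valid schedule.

Plan -> 3; Prototype -> 2; QA -> 2; Triage -> 3; Review -> 3; Integrate -> 2

Checking: Integrate(2) before Review(3); Integrate(2) before Plan(3); Triage=3 in [2,5]; Review=3 in [3,5]; QA=2 in [2,4]; Prototype=2 in [2,5]; Integrate=2 in [2,5]; Plan=3 in [2,3]; max 3 per slot (cap 3).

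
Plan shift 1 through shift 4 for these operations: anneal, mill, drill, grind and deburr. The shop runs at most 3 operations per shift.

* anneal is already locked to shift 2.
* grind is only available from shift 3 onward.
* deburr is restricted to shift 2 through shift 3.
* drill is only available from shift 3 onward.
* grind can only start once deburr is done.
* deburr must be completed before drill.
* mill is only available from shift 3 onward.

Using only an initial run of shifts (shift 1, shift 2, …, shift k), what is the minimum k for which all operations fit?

The precedence chain requires at least 2 distinct shifts.
With at most 3 per shift and 5 operations, at least 2 shifts are needed.
mill can't be placed before shift 3, so the schedule must run through at least shift 3.
3 works (last occupied shift: shift 3): for example anneal -> shift 2; drill -> shift 3; deburr -> shift 2; grind -> shift 3; mill -> shift 3.

3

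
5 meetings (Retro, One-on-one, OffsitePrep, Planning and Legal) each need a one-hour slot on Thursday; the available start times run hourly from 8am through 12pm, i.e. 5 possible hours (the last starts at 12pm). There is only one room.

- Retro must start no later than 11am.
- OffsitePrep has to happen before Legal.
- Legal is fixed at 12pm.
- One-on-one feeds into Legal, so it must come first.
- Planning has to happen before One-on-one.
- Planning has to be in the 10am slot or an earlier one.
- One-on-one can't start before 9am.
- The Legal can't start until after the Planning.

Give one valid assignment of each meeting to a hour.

OffsitePrep=11am; Retro=10am; Planning=8am; Legal=12pm; One-on-one=9am

Checking: Planning(8am) before One-on-one(9am); Planning(8am) before Legal(12pm); OffsitePrep(11am) before Legal(12pm); One-on-one(9am) before Legal(12pm); Legal=12pm in [12pm,12pm]; Retro=10am in [8am,11am]; Planning=8am in [8am,10am]; One-on-one=9am in [9am,12pm]; max 1 per hour (cap 1).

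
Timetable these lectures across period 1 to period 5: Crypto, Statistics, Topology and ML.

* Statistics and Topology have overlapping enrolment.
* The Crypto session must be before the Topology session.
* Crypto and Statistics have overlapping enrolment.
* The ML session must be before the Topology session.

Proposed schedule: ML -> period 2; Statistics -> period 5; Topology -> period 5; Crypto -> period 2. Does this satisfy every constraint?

Crypto and Statistics have overlapping enrolment — holds.
Statistics and Topology have overlapping enrolment — violated.
The Crypto session must be before the Topology session — holds.
The ML session must be before the Topology session — holds.

No — it violates: Statistics and Topology have overlapping enrolment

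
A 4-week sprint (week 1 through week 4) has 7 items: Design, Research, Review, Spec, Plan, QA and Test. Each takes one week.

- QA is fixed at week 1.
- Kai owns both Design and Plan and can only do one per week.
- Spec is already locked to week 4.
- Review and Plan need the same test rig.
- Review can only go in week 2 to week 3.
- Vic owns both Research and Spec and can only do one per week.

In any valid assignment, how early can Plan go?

week 1

Plan at week 1 is achievable: Spec=week 4, QA=week 1, Research=week 1, Design=week 2, Review=week 2, Plan=week 1, Test=week 1.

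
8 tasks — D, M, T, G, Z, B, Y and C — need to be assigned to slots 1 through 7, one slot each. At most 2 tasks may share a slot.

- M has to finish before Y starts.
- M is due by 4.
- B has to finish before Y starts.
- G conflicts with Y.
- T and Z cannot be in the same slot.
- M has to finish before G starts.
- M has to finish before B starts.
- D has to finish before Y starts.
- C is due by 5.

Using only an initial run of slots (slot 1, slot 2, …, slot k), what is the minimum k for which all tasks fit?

4

The precedence chain requires at least 3 distinct slots.
With at most 2 per slot and 8 tasks, at least 4 slots are needed.
4 works (last occupied slot: 4): for example C=4; T=3; D=1; Z=4; B=2; Y=3; M=1; G=2.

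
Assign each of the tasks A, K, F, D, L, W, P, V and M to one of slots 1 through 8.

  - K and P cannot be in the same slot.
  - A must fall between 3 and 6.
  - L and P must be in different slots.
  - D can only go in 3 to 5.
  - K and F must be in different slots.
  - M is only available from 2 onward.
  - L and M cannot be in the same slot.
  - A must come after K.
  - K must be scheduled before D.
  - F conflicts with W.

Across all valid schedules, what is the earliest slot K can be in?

1

Downstream work caps K at 4.
K at 1 is achievable: F=2; L=1; D=3; M=2; A=3; K=1; V=1; W=1; P=2.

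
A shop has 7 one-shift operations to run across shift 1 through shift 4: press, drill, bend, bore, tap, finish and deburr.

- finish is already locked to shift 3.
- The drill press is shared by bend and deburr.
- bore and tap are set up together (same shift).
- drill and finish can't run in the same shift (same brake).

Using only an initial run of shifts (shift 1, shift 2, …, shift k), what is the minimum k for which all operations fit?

3

finish can't be placed before shift 3, so the schedule must run through at least shift 3.
3 works (last occupied shift: shift 3): for example deburr -> shift 2; tap -> shift 1; bore -> shift 1; drill -> shift 1; press -> shift 1; bend -> shift 1; finish -> shift 3.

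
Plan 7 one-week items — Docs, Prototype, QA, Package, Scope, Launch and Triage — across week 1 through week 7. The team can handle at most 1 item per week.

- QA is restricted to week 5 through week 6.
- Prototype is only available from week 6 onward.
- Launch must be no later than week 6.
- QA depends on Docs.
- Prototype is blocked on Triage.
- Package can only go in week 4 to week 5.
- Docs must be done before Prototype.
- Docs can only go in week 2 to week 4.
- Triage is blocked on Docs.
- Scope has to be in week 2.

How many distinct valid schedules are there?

Enumerating: Scope=week 2; QA=week 5; Triage=week 6; Launch=week 1; Prototype=week 7; Package=week 4; Docs=week 3 | Package in week 4, Scope in week 2, QA in week 6, Prototype in week 7, Triage in week 5, Launch in week 1, Docs in week 3 | Docs in week 3, Prototype in week 7, Launch in week 1, Triage in week 4, Package in week 5, QA in week 6, Scope in week 2.

3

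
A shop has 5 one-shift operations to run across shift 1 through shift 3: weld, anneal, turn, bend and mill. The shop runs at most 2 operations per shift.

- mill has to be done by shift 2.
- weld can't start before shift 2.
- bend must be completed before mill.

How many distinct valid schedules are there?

9

Splitting on weld: it can be shift 2 (3), shift 3 (6). Listing each branch's schedules as (anneal, turn, bend, mill) by shift number:
weld=shift 2: (1,3,1,2) (3,1,1,2) (3,3,1,2) — 3.
weld=shift 3: (1,2,1,2) (1,3,1,2) (2,1,1,2) (2,3,1,2) (3,1,1,2) (3,2,1,2) — 6.
Summing: 3 + 6 = 9.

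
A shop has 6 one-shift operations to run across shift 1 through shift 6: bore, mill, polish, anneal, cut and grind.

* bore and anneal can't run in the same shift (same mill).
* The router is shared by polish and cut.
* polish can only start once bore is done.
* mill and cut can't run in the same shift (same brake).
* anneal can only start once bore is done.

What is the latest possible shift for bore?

Downstream work caps bore at shift 5.
bore at shift 5 is achievable: cut in shift 2, bore in shift 5, mill in shift 1, grind in shift 1, polish in shift 6, anneal in shift 6.

shift 5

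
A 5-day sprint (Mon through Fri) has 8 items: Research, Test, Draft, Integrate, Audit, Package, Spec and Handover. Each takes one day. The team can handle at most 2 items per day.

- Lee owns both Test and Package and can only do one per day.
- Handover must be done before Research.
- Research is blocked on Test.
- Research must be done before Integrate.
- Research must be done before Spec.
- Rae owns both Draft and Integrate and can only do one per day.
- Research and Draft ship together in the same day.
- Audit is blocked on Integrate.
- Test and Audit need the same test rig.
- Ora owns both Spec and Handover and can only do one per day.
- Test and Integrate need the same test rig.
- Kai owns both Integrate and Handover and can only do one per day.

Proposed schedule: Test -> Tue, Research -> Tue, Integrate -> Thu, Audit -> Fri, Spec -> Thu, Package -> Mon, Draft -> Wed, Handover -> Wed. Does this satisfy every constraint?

No — it violates: Handover must be done before Research

Handover must be done before Research — violated.
Ora owns both Spec and Handover and can only do one per day — holds.
Kai owns both Integrate and Handover and can only do one per day — holds.
Lee owns both Test and Package and can only do one per day — holds.
Rae owns both Draft and Integrate and can only do one per day — holds.
Research must be done before Integrate — holds.
Research must be done before Spec — holds.
Test and Audit need the same test rig — holds.
The team can handle at most 2 items per day — holds.
Test and Integrate need the same test rig — holds.
Research and Draft ship together in the same day — violated.
Research is blocked on Test — violated.
Audit is blocked on Integrate — holds.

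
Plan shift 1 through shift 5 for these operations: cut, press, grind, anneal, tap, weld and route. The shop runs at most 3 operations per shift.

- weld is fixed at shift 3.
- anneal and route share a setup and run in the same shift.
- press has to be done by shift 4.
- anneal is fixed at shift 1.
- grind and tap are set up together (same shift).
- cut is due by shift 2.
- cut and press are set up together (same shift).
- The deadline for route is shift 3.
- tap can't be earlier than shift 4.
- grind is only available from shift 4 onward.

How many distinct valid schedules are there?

2

Enumerating: cut in shift 2; route in shift 1; grind in shift 4; weld in shift 3; anneal in shift 1; press in shift 2; tap in shift 4 | weld=shift 3, cut=shift 2, route=shift 1, press=shift 2, tap=shift 5, anneal=shift 1, grind=shift 5.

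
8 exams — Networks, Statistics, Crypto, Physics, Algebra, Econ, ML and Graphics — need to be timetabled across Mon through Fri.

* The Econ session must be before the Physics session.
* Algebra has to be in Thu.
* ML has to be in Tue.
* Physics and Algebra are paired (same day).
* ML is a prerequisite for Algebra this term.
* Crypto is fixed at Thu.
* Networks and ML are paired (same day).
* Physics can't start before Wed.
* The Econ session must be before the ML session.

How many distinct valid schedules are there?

25

Splitting on Statistics: it can be Mon (5), Tue (5), Wed (5), Thu (5), Fri (5). Listing each branch's schedules as (Networks, Crypto, Physics, Algebra, Econ, ML, Graphics):
Statistics=Mon: (Tue,Thu,Thu,Thu,Mon,Tue,Mon) (Tue,Thu,Thu,Thu,Mon,Tue,Tue) (Tue,Thu,Thu,Thu,Mon,Tue,Wed) (Tue,Thu,Thu,Thu,Mon,Tue,Thu) (Tue,Thu,Thu,Thu,Mon,Tue,Fri) — 5.
Statistics=Tue: (Tue,Thu,Thu,Thu,Mon,Tue,Mon) (Tue,Thu,Thu,Thu,Mon,Tue,Tue) (Tue,Thu,Thu,Thu,Mon,Tue,Wed) (Tue,Thu,Thu,Thu,Mon,Tue,Thu) (Tue,Thu,Thu,Thu,Mon,Tue,Fri) — 5.
Statistics=Wed: (Tue,Thu,Thu,Thu,Mon,Tue,Mon) (Tue,Thu,Thu,Thu,Mon,Tue,Tue) (Tue,Thu,Thu,Thu,Mon,Tue,Wed) (Tue,Thu,Thu,Thu,Mon,Tue,Thu) (Tue,Thu,Thu,Thu,Mon,Tue,Fri) — 5.
Statistics=Thu: (Tue,Thu,Thu,Thu,Mon,Tue,Mon) (Tue,Thu,Thu,Thu,Mon,Tue,Tue) (Tue,Thu,Thu,Thu,Mon,Tue,Wed) (Tue,Thu,Thu,Thu,Mon,Tue,Thu) (Tue,Thu,Thu,Thu,Mon,Tue,Fri) — 5.
Statistics=Fri: (Tue,Thu,Thu,Thu,Mon,Tue,Mon) (Tue,Thu,Thu,Thu,Mon,Tue,Tue) (Tue,Thu,Thu,Thu,Mon,Tue,Wed) (Tue,Thu,Thu,Thu,Mon,Tue,Thu) (Tue,Thu,Thu,Thu,Mon,Tue,Fri) — 5.
Summing: 5 + 5 + 5 + 5 + 5 = 25.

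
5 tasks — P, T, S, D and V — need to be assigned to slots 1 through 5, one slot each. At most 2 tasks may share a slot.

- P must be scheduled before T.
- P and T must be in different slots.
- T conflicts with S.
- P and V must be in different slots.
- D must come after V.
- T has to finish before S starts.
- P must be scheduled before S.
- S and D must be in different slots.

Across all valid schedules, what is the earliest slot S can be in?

Precedence pushes S to at least 3.
S at 3 is achievable: D=4; S=3; P=1; V=2; T=2.

3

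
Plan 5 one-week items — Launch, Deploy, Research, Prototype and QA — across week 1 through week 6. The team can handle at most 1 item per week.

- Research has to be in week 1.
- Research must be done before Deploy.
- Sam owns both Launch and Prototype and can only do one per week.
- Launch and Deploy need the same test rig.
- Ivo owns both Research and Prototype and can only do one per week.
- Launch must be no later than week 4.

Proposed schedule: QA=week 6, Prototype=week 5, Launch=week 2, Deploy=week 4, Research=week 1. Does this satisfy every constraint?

Ivo owns both Research and Prototype and can only do one per week — holds.
The team can handle at most 1 item per week — holds.
Research has to be in week 1 — holds.
Sam owns both Launch and Prototype and can only do one per week — holds.
Research must be done before Deploy — holds.
Launch must be no later than week 4 — holds.
Launch and Deploy need the same test rig — holds.

Yes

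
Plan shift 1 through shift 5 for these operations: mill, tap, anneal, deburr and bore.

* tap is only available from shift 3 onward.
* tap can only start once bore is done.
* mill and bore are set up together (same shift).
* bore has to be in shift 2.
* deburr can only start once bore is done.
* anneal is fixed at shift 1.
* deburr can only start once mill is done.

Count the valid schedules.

9

Splitting on tap: it can be shift 3 (3), shift 4 (3), shift 5 (3). Listing each branch's schedules as (mill, anneal, deburr, bore) by shift number:
tap=shift 3: (2,1,3,2) (2,1,4,2) (2,1,5,2) — 3.
tap=shift 4: (2,1,3,2) (2,1,4,2) (2,1,5,2) — 3.
tap=shift 5: (2,1,3,2) (2,1,4,2) (2,1,5,2) — 3.
Summing: 3 + 3 + 3 = 9.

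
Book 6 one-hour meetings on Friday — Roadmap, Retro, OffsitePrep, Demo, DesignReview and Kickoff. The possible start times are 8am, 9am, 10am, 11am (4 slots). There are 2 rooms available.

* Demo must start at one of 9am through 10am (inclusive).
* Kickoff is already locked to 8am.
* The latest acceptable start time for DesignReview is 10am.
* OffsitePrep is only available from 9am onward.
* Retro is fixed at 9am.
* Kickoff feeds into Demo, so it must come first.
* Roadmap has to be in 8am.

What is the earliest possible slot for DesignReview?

DesignReview's own window allows nothing later than 10am.
DesignReview at 9am is achievable: Demo=10am; Kickoff=8am; Roadmap=8am; DesignReview=9am; Retro=9am; OffsitePrep=10am.
Nothing earlier works — the capacity limit rule out every slot before 9am.

9am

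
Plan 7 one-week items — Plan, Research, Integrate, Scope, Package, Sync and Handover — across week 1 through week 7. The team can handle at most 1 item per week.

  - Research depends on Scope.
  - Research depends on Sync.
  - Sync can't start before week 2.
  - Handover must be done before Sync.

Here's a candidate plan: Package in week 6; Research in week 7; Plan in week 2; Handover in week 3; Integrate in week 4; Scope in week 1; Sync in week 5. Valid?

Research depends on Scope — holds.
Handover must be done before Sync — holds.
The team can handle at most 1 item per week — holds.
Sync can't start before week 2 — holds.
Research depends on Sync — holds.

Valid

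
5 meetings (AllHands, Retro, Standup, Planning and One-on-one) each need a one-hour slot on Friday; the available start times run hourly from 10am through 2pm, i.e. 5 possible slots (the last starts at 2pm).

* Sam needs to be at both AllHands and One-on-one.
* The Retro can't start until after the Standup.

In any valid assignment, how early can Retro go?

Precedence pushes Retro to at least 11am.
Retro at 11am is achievable: Standup=10am; One-on-one=11am; Planning=10am; AllHands=10am; Retro=11am.

11am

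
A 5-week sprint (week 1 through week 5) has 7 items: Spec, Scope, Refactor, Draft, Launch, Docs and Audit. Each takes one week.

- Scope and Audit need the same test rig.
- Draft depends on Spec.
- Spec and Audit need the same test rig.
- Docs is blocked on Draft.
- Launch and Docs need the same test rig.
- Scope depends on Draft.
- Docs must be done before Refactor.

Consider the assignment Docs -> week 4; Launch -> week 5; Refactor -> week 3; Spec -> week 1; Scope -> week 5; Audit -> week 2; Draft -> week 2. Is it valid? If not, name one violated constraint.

Invalid. Docs must be done before Refactor.

Launch and Docs need the same test rig — holds.
Scope depends on Draft — holds.
Docs is blocked on Draft — holds.
Scope and Audit need the same test rig — holds.
Spec and Audit need the same test rig — holds.
Draft depends on Spec — holds.
Docs must be done before Refactor — violated.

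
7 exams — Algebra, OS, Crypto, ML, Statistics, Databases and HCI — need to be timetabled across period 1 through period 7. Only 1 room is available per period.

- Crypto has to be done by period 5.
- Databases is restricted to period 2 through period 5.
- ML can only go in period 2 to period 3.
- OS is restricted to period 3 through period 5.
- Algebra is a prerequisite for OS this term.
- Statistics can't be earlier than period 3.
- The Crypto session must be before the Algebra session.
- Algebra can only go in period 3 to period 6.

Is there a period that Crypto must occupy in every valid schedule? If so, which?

Crypto's own window allows nothing later than period 5; downstream work caps Crypto at period 3.
So Crypto is pinned to period 1.

period 1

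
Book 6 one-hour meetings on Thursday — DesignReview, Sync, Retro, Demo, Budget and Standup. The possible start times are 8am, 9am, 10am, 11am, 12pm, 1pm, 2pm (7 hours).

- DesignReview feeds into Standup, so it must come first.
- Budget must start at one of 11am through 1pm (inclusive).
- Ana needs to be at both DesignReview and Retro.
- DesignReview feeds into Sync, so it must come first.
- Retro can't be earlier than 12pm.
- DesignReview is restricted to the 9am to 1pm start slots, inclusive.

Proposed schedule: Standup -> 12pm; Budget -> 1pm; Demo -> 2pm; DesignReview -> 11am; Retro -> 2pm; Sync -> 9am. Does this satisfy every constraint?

DesignReview feeds into Standup, so it must come first — holds.
DesignReview is restricted to the 9am to 1pm start slots, inclusive — holds.
Retro can't be earlier than 12pm — holds.
Ana needs to be at both DesignReview and Retro — holds.
DesignReview feeds into Sync, so it must come first — violated.
Budget must start at one of 11am through 1pm (inclusive) — holds.

No — it violates: DesignReview feeds into Sync, so it must come first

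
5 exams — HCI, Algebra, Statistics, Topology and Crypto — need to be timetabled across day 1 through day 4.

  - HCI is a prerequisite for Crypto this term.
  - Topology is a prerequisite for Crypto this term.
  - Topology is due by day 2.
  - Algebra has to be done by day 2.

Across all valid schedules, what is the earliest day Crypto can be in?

Precedence pushes Crypto to at least day 2.
Crypto at day 2 is achievable: Crypto in day 2; Algebra in day 1; HCI in day 1; Topology in day 1; Statistics in day 1.

day 2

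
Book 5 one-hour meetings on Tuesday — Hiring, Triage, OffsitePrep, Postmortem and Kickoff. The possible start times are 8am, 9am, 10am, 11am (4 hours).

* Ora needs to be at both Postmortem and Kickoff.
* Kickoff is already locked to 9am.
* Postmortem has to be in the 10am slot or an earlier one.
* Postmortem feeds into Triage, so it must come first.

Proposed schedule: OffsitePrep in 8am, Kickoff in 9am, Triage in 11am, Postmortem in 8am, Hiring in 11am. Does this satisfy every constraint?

Kickoff is already locked to 9am — holds.
Ora needs to be at both Postmortem and Kickoff — holds.
Postmortem has to be in the 10am slot or an earlier one — holds.
Postmortem feeds into Triage, so it must come first — holds.

Yes, all constraints hold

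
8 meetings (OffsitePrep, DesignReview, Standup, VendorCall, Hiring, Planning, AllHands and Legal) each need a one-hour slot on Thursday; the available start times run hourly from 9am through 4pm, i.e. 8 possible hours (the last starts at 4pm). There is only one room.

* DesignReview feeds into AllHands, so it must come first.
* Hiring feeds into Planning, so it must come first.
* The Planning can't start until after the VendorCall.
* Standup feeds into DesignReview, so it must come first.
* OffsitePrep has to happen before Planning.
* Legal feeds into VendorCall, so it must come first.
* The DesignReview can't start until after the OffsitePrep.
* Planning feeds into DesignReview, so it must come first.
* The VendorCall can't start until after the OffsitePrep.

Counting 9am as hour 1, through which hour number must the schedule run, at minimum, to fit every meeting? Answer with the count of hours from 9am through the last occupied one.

The precedence chain requires at least 5 distinct hours.
With at most 1 per hour and 8 meetings, at least 8 hours are needed.
8 works (last occupied hour: 4pm): for example AllHands -> 4pm, Legal -> 10am, DesignReview -> 3pm, VendorCall -> 11am, Hiring -> 12pm, Planning -> 1pm, Standup -> 2pm, OffsitePrep -> 9am.

8 hours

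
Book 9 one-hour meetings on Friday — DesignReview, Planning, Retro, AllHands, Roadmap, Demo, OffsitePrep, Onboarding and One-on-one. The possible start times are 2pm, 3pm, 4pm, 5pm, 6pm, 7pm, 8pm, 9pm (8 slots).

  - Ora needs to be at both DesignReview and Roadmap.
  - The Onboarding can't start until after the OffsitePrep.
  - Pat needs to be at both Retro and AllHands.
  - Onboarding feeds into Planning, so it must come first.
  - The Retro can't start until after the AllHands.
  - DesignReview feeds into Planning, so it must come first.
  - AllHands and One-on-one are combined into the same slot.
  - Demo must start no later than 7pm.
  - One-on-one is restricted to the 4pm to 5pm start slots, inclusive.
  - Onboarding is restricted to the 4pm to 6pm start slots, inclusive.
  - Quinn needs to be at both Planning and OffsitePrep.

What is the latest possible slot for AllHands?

5pm

AllHands must be in the same slot as One-on-one, which can't be before 4pm, so AllHands is at least 4pm; AllHands must be in the same slot as One-on-one, which can't be after 5pm, so AllHands is at most 5pm.
AllHands at 5pm is achievable: Demo=2pm; AllHands=5pm; One-on-one=5pm; Roadmap=3pm; DesignReview=2pm; Retro=6pm; OffsitePrep=2pm; Onboarding=4pm; Planning=5pm.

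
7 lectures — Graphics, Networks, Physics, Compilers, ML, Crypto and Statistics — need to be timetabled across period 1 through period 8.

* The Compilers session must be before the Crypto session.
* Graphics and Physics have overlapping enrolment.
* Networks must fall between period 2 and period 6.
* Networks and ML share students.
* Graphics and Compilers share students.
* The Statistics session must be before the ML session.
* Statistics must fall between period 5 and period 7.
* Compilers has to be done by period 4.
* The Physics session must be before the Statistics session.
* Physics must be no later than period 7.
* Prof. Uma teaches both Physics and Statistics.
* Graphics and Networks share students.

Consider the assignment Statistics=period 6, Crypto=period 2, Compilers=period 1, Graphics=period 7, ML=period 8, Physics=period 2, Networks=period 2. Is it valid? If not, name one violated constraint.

Yes

Graphics and Networks share students — holds.
Compilers has to be done by period 4 — holds.
Graphics and Physics have overlapping enrolment — holds.
Networks must fall between period 2 and period 6 — holds.
Graphics and Compilers share students — holds.
Statistics must fall between period 5 and period 7 — holds.
Physics must be no later than period 7 — holds.
Prof. Uma teaches both Physics and Statistics — holds.
The Physics session must be before the Statistics session — holds.
Networks and ML share students — holds.
The Compilers session must be before the Crypto session — holds.
The Statistics session must be before the ML session — holds.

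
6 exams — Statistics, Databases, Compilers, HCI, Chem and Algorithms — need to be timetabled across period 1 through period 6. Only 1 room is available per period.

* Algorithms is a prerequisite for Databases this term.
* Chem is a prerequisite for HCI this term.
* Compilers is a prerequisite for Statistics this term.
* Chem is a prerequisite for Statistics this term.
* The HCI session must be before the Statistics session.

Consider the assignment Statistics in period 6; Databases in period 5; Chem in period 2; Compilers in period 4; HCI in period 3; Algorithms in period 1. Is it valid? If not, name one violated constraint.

Compilers is a prerequisite for Statistics this term — holds.
Only 1 room is available per period — holds.
Chem is a prerequisite for HCI this term — holds.
Algorithms is a prerequisite for Databases this term — holds.
Chem is a prerequisite for Statistics this term — holds.
The HCI session must be before the Statistics session — holds.

Valid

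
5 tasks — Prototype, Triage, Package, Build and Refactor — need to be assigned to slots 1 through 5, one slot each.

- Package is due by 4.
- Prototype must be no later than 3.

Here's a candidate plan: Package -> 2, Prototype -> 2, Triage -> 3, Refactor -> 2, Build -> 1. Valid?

Prototype must be no later than 3 — holds.
Package is due by 4 — holds.

Valid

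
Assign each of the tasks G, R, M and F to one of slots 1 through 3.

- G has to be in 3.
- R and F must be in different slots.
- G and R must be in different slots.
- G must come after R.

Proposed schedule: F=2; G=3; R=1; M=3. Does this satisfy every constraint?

Valid

G must come after R — holds.
R and F must be in different slots — holds.
G and R must be in different slots — holds.
G has to be in 3 — holds.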